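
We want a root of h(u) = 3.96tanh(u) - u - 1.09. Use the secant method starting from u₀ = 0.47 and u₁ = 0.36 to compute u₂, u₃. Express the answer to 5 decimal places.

h(0.47) = 0.1752693, h(0.36) = -0.0829524
u₂ = 0.3600000 − (-0.0829524)·(0.3600000 − 0.4700000) / (-0.0829524 − 0.1752693) = 0.3600000 − (0.0091248)/(-0.2582217) = 0.3953369
h(0.3953369) = 0.0034331
u₃ = 0.3953369 − 0.0034331·(0.3953369 − 0.3600000) / (0.0034331 − (-0.0829524)) = 0.3953369 − (0.0001213)/(0.0863855) = 0.3939326

0.39534, 0.39393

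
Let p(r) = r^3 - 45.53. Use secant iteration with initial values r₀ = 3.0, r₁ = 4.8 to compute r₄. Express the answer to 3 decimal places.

3.573

p(3.0) = -18.53000, p(4.8) = 65.06200
r₂ = 4.80000 − 65.06200·(4.80000 − 3.00000) / (65.06200 − (-18.53000)) = 4.80000 − (117.11160)/(83.59200) = 3.39901
p(3.39901) = -6.26034
r₃ = 3.39901 − (-6.26034)·(3.39901 − 4.80000) / (-6.26034 − 65.06200) = 3.39901 − (8.77068)/(-71.32234) = 3.52198
p(3.52198) = -1.84208
r₄ = 3.52198 − (-1.84208)·(3.52198 − 3.39901) / (-1.84208 − (-6.26034)) = 3.52198 − (-0.22653)/(4.41826) = 3.57325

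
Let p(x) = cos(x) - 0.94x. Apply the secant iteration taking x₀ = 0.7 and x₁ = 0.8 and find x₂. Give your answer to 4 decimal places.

p(0.7) = 0.106842, p(0.8) = -0.055293
x₂ = 0.800000 − (-0.055293)·(0.800000 − 0.700000) / (-0.055293 − 0.106842) = 0.800000 − (-0.005529)/(-0.162135) = 0.765897

0.7659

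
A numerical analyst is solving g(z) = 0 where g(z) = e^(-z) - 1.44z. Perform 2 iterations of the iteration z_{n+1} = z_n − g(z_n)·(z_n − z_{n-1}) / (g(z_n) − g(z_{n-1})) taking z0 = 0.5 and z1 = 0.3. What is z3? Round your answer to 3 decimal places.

0.445

g(0.5) = -0.11347, g(0.3) = 0.30882
z2 = 0.30000 − 0.30882·(0.30000 − 0.50000) / (0.30882 − (-0.11347)) = 0.30000 − (-0.06176)/(0.42229) = 0.44626
g(0.44626) = -0.00260
z3 = 0.44626 − (-0.00260)·(0.44626 − 0.30000) / (-0.00260 − 0.30882) = 0.44626 − (-0.00038)/(-0.31141) = 0.44504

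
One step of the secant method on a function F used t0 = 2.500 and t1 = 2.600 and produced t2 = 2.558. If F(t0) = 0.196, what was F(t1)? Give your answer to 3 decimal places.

The secant line through (2.500, 0.196) and (2.600, F(t1)) crosses zero at t2 = 2.558.
So (2.500, 0.196), (2.600, F(t1)), (2.558, 0) are collinear:
F(t1) = 0.196 · (2.600 − 2.558) / (2.500 − 2.558) = 0.196 · (0.04200)/(-0.05800) = -0.14193

-0.142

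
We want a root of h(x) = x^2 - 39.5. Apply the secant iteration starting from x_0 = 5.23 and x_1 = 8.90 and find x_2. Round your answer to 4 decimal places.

6.0897

h(5.23) = -12.147100, h(8.90) = 39.710000
x_2 = 8.900000 − 39.710000·(8.900000 − 5.230000) / (39.710000 − (-12.147100)) = 8.900000 − (145.735700)/(51.857100) = 6.089667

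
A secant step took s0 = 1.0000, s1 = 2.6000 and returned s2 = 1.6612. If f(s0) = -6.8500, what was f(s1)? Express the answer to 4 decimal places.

9.7259

The secant line through (1.0000, -6.8500) and (2.6000, f(s1)) crosses zero at s2 = 1.6612.
So (1.0000, -6.8500), (2.6000, f(s1)), (1.6612, 0) are collinear:
f(s1) = -6.8500 · (2.6000 − 1.6612) / (1.0000 − 1.6612) = -6.8500 · (0.938800)/(-0.661200) = 9.725923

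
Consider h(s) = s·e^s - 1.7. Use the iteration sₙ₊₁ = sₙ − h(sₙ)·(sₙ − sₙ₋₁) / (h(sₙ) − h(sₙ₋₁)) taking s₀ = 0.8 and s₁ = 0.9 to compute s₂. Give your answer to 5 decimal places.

h(0.8) = 0.0804327, h(0.9) = 0.5136428
s₂ = 0.9000000 − 0.5136428·(0.9000000 − 0.8000000) / (0.5136428 − 0.0804327) = 0.9000000 − (0.0513643)/(0.4332101) = 0.7814333

0.78143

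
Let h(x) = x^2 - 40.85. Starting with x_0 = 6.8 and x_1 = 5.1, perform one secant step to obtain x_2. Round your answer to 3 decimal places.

6.347

h(6.8) = 5.39000, h(5.1) = -14.84000
x_2 = 5.10000 − (-14.84000)·(5.10000 − 6.80000) / (-14.84000 − 5.39000) = 5.10000 − (25.22800)/(-20.23000) = 6.34706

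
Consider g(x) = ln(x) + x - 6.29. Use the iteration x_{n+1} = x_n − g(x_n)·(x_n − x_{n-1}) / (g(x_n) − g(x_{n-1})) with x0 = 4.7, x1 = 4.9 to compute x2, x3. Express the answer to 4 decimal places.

4.7351, 4.7350

g(4.7) = -0.042437, g(4.9) = 0.199235
x2 = 4.900000 − 0.199235·(4.900000 − 4.700000) / (0.199235 − (-0.042437)) = 4.900000 − (0.039847)/(0.241673) = 4.735120
g(4.735120) = 0.000127
x3 = 4.735120 − 0.000127·(4.735120 − 4.900000) / (0.000127 − 0.199235) = 4.735120 − (-0.000021)/(-0.199108) = 4.735015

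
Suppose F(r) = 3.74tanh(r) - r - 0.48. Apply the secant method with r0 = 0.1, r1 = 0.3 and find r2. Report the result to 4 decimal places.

F(0.1) = -0.207242, F(0.3) = 0.309509
r2 = 0.300000 − 0.309509·(0.300000 − 0.100000) / (0.309509 − (-0.207242)) = 0.300000 − (0.061902)/(0.516751) = 0.180210

0.1802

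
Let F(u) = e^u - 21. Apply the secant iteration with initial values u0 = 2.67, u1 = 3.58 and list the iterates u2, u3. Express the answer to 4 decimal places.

2.9485, 3.0208

F(2.67) = -6.560031, F(3.58) = 14.873541
u2 = 3.580000 − 14.873541·(3.580000 − 2.670000) / (14.873541 − (-6.560031)) = 3.580000 − (13.534922)/(21.433572) = 2.948518
F(2.948518) = -1.922347
u3 = 2.948518 − (-1.922347)·(2.948518 − 3.580000) / (-1.922347 − 14.873541) = 2.948518 − (1.213928)/(-16.795888) = 3.020793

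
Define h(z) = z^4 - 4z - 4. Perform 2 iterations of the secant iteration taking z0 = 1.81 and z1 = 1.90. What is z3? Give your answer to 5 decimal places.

h(1.81) = -0.5071688, h(1.90) = 1.4321000
z2 = 1.9000000 − 1.4321000·(1.9000000 − 1.8100000) / (1.4321000 − (-0.5071688)) = 1.9000000 − (0.1288890)/(1.9392688) = 1.8335373
h(1.8335373) = -0.0320526
z3 = 1.8335373 − (-0.0320526)·(1.8335373 − 1.9000000) / (-0.0320526 − 1.4321000) = 1.8335373 − (0.0021303)/(-1.4641526) = 1.8349923

1.83499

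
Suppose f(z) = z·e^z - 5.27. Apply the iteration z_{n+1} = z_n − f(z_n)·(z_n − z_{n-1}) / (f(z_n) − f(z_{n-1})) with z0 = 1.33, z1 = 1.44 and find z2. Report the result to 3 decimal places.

1.355

f(1.33) = -0.24121, f(1.44) = 0.80780
z2 = 1.44000 − 0.80780·(1.44000 − 1.33000) / (0.80780 − (-0.24121)) = 1.44000 − (0.08886)/(1.04901) = 1.35529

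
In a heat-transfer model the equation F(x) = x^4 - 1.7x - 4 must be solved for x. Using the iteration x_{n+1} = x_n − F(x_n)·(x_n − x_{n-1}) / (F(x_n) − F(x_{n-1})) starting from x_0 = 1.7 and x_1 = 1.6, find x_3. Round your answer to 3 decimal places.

1.611

F(1.7) = 1.46210, F(1.6) = -0.16640
x_2 = 1.60000 − (-0.16640)·(1.60000 − 1.70000) / (-0.16640 − 1.46210) = 1.60000 − (0.01664)/(-1.62850) = 1.61022
F(1.61022) = -0.01475
x_3 = 1.61022 − (-0.01475)·(1.61022 − 1.60000) / (-0.01475 − (-0.16640)) = 1.61022 − (-0.00015)/(0.15165) = 1.61121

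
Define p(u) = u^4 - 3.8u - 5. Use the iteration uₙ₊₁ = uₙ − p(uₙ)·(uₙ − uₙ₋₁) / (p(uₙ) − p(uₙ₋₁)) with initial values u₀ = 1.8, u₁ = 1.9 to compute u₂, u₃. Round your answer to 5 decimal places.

p(1.8) = -1.3424000, p(1.9) = 0.8121000
u₂ = 1.9000000 − 0.8121000·(1.9000000 − 1.8000000) / (0.8121000 − (-1.3424000)) = 1.9000000 − (0.0812100)/(2.1545000) = 1.8623068
p(1.8623068) = -0.0484474
u₃ = 1.8623068 − (-0.0484474)·(1.8623068 − 1.9000000) / (-0.0484474 − 0.8121000) = 1.8623068 − (0.0018261)/(-0.8605474) = 1.8644289

1.86231, 1.86443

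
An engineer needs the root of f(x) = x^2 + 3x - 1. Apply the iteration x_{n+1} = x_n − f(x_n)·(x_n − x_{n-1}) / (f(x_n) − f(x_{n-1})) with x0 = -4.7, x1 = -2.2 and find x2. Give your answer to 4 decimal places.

f(-4.7) = 6.990000, f(-2.2) = -2.760000
x2 = -2.200000 − (-2.760000)·(-2.200000 − (-4.700000)) / (-2.760000 − 6.990000) = -2.200000 − (-6.900000)/(-9.750000) = -2.907692

-2.9077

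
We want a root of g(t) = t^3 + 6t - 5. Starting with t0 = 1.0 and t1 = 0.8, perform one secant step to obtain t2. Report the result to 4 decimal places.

0.7630

g(1.0) = 2.000000, g(0.8) = 0.312000
t2 = 0.800000 − 0.312000·(0.800000 − 1.000000) / (0.312000 − 2.000000) = 0.800000 − (-0.062400)/(-1.688000) = 0.763033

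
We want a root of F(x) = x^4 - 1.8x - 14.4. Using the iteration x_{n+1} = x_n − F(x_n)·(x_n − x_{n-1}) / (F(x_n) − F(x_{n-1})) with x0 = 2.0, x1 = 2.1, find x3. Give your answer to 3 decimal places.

F(2.0) = -2.00000, F(2.1) = 1.26810
x2 = 2.10000 − 1.26810·(2.10000 − 2.00000) / (1.26810 − (-2.00000)) = 2.10000 − (0.12681)/(3.26810) = 2.06120
F(2.06120) = -0.06010
x3 = 2.06120 − (-0.06010)·(2.06120 − 2.10000) / (-0.06010 − 1.26810) = 2.06120 − (0.00233)/(-1.32820) = 2.06295

2.063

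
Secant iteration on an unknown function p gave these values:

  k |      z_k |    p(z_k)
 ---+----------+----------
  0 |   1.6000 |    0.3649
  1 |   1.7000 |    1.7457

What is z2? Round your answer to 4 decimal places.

1.5736

z2 = 1.7000 − 1.7457·(1.7000 − 1.6000) / (1.7457 − 0.3649)
   = 1.7000 − (0.174570)/(1.380800) = 1.573573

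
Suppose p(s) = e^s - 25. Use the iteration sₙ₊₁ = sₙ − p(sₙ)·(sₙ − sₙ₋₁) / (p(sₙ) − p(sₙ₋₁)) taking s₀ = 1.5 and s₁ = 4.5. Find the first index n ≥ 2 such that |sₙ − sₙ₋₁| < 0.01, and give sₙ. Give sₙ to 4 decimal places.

n = 8, sₙ = 3.2189

p(1.5) = -20.518311, p(4.5) = 65.017131
s₂ = 4.500000 − 65.017131·(3.000000)/(85.535442) = 2.219642;  |Δ| = 2.280358
p(2.219642) = -15.795961
s₃ = 2.219642 − (-15.795961)·(-2.280358)/(-80.813092) = 2.665368;  |Δ| = 0.445725
p(2.665368) = -10.626766
s₄ = 2.665368 − (-10.626766)·(0.445725)/(5.169195) = 3.581684;  |Δ| = 0.916317
p(3.581684) = 10.934011
s₅ = 3.581684 − 10.934011·(0.916317)/(21.560777) = 3.116997;  |Δ| = 0.464687
p(3.116997) = -2.421522
s₆ = 3.116997 − (-2.421522)·(-0.464687)/(-13.355533) = 3.201251;  |Δ| = 0.084253
p(3.201251) = -0.436770
s₇ = 3.201251 − (-0.436770)·(0.084253)/(1.984753) = 3.219792;  |Δ| = 0.018541
p(3.219792) = 0.022906
s₈ = 3.219792 − 0.022906·(0.018541)/(0.459676) = 3.218868;  |Δ| = 0.000924
|s₈ − s₇| = 0.000924 < 0.01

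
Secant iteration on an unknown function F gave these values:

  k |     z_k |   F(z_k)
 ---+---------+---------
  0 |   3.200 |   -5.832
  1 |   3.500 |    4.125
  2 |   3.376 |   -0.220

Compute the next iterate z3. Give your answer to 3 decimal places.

z3 = 3.376 − (-0.220)·(3.376 − 3.500) / (-0.220 − 4.125)
   = 3.376 − (0.02728)/(-4.34500) = 3.38228

3.382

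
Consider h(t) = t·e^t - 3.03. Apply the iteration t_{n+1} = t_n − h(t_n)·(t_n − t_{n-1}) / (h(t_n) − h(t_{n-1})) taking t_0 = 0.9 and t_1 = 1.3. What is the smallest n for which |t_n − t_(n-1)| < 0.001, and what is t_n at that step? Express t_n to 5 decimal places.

n = 5, t_n = 1.05501

h(0.9) = -0.8163572, h(1.3) = 1.7400857
t_2 = 1.3000000 − 1.7400857·(0.4000000)/(2.5564429) = 1.0277333;  |Δ| = 0.2722667
h(1.0277333) = -0.1577692
t_3 = 1.0277333 − (-0.1577692)·(-0.2722667)/(-1.8978549) = 1.0503669;  |Δ| = 0.0226336
h(1.0503669) = -0.0273163
t_4 = 1.0503669 − (-0.0273163)·(0.0226336)/(0.1304529) = 1.0551063;  |Δ| = 0.0047394
h(1.0551063) = 0.0005612
t_5 = 1.0551063 − 0.0005612·(0.0047394)/(0.0278775) = 1.0550109;  |Δ| = 0.0000954
|t_5 − t_4| = 0.0000954 < 0.001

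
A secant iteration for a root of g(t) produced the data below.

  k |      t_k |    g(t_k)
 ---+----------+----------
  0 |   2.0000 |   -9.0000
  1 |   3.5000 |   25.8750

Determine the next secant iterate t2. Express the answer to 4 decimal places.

2.3871

t2 = 3.5000 − 25.8750·(3.5000 − 2.0000) / (25.8750 − (-9.0000))
   = 3.5000 − (38.812500)/(34.875000) = 2.387097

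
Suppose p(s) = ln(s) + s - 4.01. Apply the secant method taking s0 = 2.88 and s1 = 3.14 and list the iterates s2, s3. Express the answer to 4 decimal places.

p(2.88) = -0.072210, p(3.14) = 0.274223
s2 = 3.140000 − 0.274223·(3.140000 − 2.880000) / (0.274223 − (-0.072210)) = 3.140000 − (0.071298)/(0.346433) = 2.934194
p(2.934194) = 0.000627
s3 = 2.934194 − 0.000627·(2.934194 − 3.140000) / (0.000627 − 0.274223) = 2.934194 − (-0.000129)/(-0.273596) = 2.933723

2.9342, 2.9337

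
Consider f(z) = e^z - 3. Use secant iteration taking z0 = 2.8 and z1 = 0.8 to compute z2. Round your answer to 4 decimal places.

0.9089

f(2.8) = 13.444647, f(0.8) = -0.774459
z2 = 0.800000 − (-0.774459)·(0.800000 − 2.800000) / (-0.774459 − 13.444647) = 0.800000 − (1.548918)/(-14.219106) = 0.908932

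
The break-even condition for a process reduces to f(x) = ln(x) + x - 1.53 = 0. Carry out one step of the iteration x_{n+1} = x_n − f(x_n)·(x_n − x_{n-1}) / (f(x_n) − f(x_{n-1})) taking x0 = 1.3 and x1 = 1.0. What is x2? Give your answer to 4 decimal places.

1.2827

f(1.3) = 0.032364, f(1.0) = -0.530000
x2 = 1.000000 − (-0.530000)·(1.000000 − 1.300000) / (-0.530000 − 0.032364) = 1.000000 − (0.159000)/(-0.562364) = 1.282735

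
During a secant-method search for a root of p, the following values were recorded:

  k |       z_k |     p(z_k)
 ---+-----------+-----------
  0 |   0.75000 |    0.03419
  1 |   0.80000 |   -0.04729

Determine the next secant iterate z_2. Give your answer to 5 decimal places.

z_2 = 0.80000 − (-0.04729)·(0.80000 − 0.75000) / (-0.04729 − 0.03419)
   = 0.80000 − (-0.0023645)/(-0.0814800) = 0.7709806

0.77098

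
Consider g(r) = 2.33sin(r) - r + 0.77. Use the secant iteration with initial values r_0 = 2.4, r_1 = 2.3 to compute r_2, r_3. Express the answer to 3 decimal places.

2.379, 2.379

g(2.4) = -0.05617, g(2.3) = 0.20749
r_2 = 2.30000 − 0.20749·(2.30000 − 2.40000) / (0.20749 − (-0.05617)) = 2.30000 − (-0.02075)/(0.26366) = 2.37870
g(2.37870) = 0.00138
r_3 = 2.37870 − 0.00138·(2.37870 − 2.30000) / (0.00138 − 0.20749) = 2.37870 − (0.00011)/(-0.20612) = 2.37922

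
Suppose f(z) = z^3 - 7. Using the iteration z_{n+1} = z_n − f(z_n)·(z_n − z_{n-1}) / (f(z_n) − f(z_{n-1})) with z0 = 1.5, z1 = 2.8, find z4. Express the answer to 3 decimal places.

f(1.5) = -3.62500, f(2.8) = 14.95200
z2 = 2.80000 − 14.95200·(2.80000 − 1.50000) / (14.95200 − (-3.62500)) = 2.80000 − (19.43760)/(18.57700) = 1.75367
f(1.75367) = -1.60680
z3 = 1.75367 − (-1.60680)·(1.75367 − 2.80000) / (-1.60680 − 14.95200) = 1.75367 − (1.68124)/(-16.55880) = 1.85521
f(1.85521) = -0.61478
z4 = 1.85521 − (-0.61478)·(1.85521 − 1.75367) / (-0.61478 − (-1.60680)) = 1.85521 − (-0.06242)/(0.99202) = 1.91813

1.918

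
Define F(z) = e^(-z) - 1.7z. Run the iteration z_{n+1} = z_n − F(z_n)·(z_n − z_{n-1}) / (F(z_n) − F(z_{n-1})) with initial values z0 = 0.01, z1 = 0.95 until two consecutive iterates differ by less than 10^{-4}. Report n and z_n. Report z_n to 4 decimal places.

F(0.01) = 0.973050, F(0.95) = -1.228259
z2 = 0.950000 − (-1.228259)·(0.940000)/(-2.201309) = 0.425510;  |Δ| = 0.524490
F(0.425510) = -0.069932
z3 = 0.425510 − (-0.069932)·(-0.524490)/(1.158327) = 0.393845;  |Δ| = 0.031665
F(0.393845) = 0.004921
z4 = 0.393845 − 0.004921·(-0.031665)/(0.074853) = 0.395927;  |Δ| = 0.002082
F(0.395927) = -0.000021
z5 = 0.395927 − (-0.000021)·(0.002082)/(-0.004941) = 0.395919;  |Δ| = 0.000009
|z5 − z4| = 0.000009 < 10^{-4}

n = 5, z_n = 0.3959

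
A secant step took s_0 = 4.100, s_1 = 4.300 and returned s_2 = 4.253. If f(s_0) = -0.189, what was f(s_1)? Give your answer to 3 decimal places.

The secant line through (4.100, -0.189) and (4.300, f(s_1)) crosses zero at s_2 = 4.253.
So (4.100, -0.189), (4.300, f(s_1)), (4.253, 0) are collinear:
f(s_1) = -0.189 · (4.300 − 4.253) / (4.100 − 4.253) = -0.189 · (0.04700)/(-0.15300) = 0.05806

0.058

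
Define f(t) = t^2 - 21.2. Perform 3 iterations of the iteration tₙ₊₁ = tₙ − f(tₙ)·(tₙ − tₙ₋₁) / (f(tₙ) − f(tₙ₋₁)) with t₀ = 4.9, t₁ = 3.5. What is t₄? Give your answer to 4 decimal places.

f(4.9) = 2.810000, f(3.5) = -8.950000
t₂ = 3.500000 − (-8.950000)·(3.500000 − 4.900000) / (-8.950000 − 2.810000) = 3.500000 − (12.530000)/(-11.760000) = 4.565476
f(4.565476) = -0.356427
t₃ = 4.565476 − (-0.356427)·(4.565476 − 3.500000) / (-0.356427 − (-8.950000)) = 4.565476 − (-0.379765)/(8.593573) = 4.609668
f(4.609668) = 0.049038
t₄ = 4.609668 − 0.049038·(4.609668 − 4.565476) / (0.049038 − (-0.356427)) = 4.609668 − (0.002167)/(0.405465) = 4.604323

4.6043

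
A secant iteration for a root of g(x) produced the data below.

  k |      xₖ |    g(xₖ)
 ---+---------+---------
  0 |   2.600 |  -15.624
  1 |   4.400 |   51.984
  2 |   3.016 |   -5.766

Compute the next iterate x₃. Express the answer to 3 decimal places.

x₃ = 3.016 − (-5.766)·(3.016 − 4.400) / (-5.766 − 51.984)
   = 3.016 − (7.98014)/(-57.75000) = 3.15418

3.154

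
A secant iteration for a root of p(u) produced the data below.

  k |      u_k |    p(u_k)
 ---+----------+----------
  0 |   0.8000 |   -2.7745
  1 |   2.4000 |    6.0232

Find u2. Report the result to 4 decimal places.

1.3046

u2 = 2.4000 − 6.0232·(2.4000 − 0.8000) / (6.0232 − (-2.7745))
   = 2.4000 − (9.637120)/(8.797700) = 1.304586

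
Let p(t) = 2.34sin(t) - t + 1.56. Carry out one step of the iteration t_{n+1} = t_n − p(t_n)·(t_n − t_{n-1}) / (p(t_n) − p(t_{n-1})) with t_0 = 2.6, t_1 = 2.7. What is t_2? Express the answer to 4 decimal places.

p(2.6) = 0.166273, p(2.7) = -0.139931
t_2 = 2.700000 − (-0.139931)·(2.700000 − 2.600000) / (-0.139931 − 0.166273) = 2.700000 − (-0.013993)/(-0.306204) = 2.654301

2.6543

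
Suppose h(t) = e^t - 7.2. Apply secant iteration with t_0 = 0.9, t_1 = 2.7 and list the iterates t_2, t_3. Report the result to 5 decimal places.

1.58701, 1.84445

h(0.9) = -4.7403969, h(2.7) = 7.6797317
t_2 = 2.7000000 − 7.6797317·(2.7000000 − 0.9000000) / (7.6797317 − (-4.7403969)) = 2.7000000 − (13.8235171)/(12.4201286) = 1.5870069
h(1.5870069) = -2.3109064
t_3 = 1.5870069 − (-2.3109064)·(1.5870069 − 2.7000000) / (-2.3109064 − 7.6797317) = 1.5870069 − (2.5720228)/(-9.9906381) = 1.8444502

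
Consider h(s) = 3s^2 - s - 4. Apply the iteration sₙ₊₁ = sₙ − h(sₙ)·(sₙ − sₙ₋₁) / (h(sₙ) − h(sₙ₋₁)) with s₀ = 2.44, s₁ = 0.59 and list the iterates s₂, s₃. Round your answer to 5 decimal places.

h(2.44) = 11.4208000, h(0.59) = -3.5457000
s₂ = 0.5900000 − (-3.5457000)·(0.5900000 − 2.4400000) / (-3.5457000 − 11.4208000) = 0.5900000 − (6.5595450)/(-14.9665000) = 1.0282818
h(1.0282818) = -1.8561913
s₃ = 1.0282818 − (-1.8561913)·(1.0282818 − 0.5900000) / (-1.8561913 − (-3.5457000)) = 1.0282818 − (-0.8135349)/(1.6895087) = 1.5098034

1.02828, 1.50980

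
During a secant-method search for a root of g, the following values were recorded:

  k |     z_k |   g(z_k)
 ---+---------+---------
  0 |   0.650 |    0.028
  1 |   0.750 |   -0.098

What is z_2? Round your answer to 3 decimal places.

0.672

z_2 = 0.750 − (-0.098)·(0.750 − 0.650) / (-0.098 − 0.028)
   = 0.750 − (-0.00980)/(-0.12600) = 0.67222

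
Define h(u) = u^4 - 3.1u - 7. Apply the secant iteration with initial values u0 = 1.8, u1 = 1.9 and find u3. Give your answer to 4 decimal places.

1.8941

h(1.8) = -2.082400, h(1.9) = 0.142100
u2 = 1.900000 − 0.142100·(1.900000 − 1.800000) / (0.142100 − (-2.082400)) = 1.900000 − (0.014210)/(2.224500) = 1.893612
h(1.893612) = -0.012475
u3 = 1.893612 − (-0.012475)·(1.893612 − 1.900000) / (-0.012475 − 0.142100) = 1.893612 − (0.000080)/(-0.154575) = 1.894128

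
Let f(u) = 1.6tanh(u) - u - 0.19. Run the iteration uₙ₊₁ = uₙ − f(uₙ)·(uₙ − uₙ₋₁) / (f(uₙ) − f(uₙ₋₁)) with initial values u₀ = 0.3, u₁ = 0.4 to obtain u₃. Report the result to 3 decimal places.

0.354

f(0.3) = -0.02390, f(0.4) = 0.01792
u₂ = 0.40000 − 0.01792·(0.40000 − 0.30000) / (0.01792 − (-0.02390)) = 0.40000 − (0.00179)/(0.04182) = 0.35715
f(0.35715) = 0.00117
u₃ = 0.35715 − 0.00117·(0.35715 − 0.40000) / (0.00117 − 0.01792) = 0.35715 − (-0.00005)/(-0.01675) = 0.35415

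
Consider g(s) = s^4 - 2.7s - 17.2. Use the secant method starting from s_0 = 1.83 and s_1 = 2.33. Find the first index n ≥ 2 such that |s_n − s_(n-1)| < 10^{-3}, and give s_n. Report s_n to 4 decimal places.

n = 5, s_n = 2.1928

g(1.83) = -10.925869, g(2.33) = 5.981955
s_2 = 2.330000 − 5.981955·(0.500000)/(16.907824) = 2.153101;  |Δ| = 0.176899
g(2.153101) = -1.522325
s_3 = 2.153101 − (-1.522325)·(-0.176899)/(-7.504280) = 2.188987;  |Δ| = 0.035886
g(2.188987) = -0.150225
s_4 = 2.188987 − (-0.150225)·(0.035886)/(1.372099) = 2.192916;  |Δ| = 0.003929
g(2.192916) = 0.004454
s_5 = 2.192916 − 0.004454·(0.003929)/(0.154679) = 2.192803;  |Δ| = 0.000113
|s_5 − s_4| = 0.000113 < 10^{-3}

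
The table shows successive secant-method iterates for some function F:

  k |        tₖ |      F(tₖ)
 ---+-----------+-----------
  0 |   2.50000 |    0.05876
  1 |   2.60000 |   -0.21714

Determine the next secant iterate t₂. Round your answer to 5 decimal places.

t₂ = 2.60000 − (-0.21714)·(2.60000 − 2.50000) / (-0.21714 − 0.05876)
   = 2.60000 − (-0.0217140)/(-0.2759000) = 2.5212976

2.52130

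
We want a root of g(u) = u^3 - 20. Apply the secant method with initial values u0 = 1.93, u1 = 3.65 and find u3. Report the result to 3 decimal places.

2.641

g(1.93) = -12.81094, g(3.65) = 28.62712
u2 = 3.65000 − 28.62712·(3.65000 − 1.93000) / (28.62712 − (-12.81094)) = 3.65000 − (49.23866)/(41.43807) = 2.46175
g(2.46175) = -5.08121
u3 = 2.46175 − (-5.08121)·(2.46175 − 3.65000) / (-5.08121 − 28.62712) = 2.46175 − (6.03774)/(-33.70834) = 2.64087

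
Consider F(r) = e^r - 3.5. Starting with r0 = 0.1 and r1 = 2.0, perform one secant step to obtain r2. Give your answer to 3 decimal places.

F(0.1) = -2.39483, F(2.0) = 3.88906
r2 = 2.00000 − 3.88906·(2.00000 − 0.10000) / (3.88906 − (-2.39483)) = 2.00000 − (7.38921)/(6.28389) = 0.82410

0.824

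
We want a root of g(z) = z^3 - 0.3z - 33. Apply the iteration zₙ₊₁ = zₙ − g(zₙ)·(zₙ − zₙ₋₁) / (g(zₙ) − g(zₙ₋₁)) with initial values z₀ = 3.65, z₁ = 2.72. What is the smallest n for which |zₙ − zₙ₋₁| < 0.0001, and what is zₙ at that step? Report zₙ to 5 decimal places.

g(3.65) = 14.5321250, g(2.72) = -13.6923520
z₂ = 2.7200000 − (-13.6923520)·(-0.9300000)/(-28.2244770) = 3.1711647;  |Δ| = 0.4511647
g(3.1711647) = -2.0612120
z₃ = 3.1711647 − (-2.0612120)·(0.4511647)/(11.6311400) = 3.2511178;  |Δ| = 0.0799531
g(3.2511178) = 0.3882228
z₄ = 3.2511178 − 0.3882228·(0.0799531)/(2.4494348) = 3.2384457;  |Δ| = 0.0126722
g(3.2384457) = -0.0082367
z₅ = 3.2384457 − (-0.0082367)·(-0.0126722)/(-0.3964594) = 3.2387089;  |Δ| = 0.0002633
g(3.2387089) = -0.0000318
z₆ = 3.2387089 − (-0.0000318)·(0.0002633)/(0.0082049) = 3.2387100;  |Δ| = 0.0000010
|z₆ − z₅| = 0.0000010 < 0.0001

n = 6, zₙ = 3.23871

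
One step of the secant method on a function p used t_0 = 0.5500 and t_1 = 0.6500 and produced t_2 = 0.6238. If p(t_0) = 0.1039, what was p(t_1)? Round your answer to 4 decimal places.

The secant line through (0.5500, 0.1039) and (0.6500, p(t_1)) crosses zero at t_2 = 0.6238.
So (0.5500, 0.1039), (0.6500, p(t_1)), (0.6238, 0) are collinear:
p(t_1) = 0.1039 · (0.6500 − 0.6238) / (0.5500 − 0.6238) = 0.1039 · (0.026200)/(-0.073800) = -0.036886

-0.0369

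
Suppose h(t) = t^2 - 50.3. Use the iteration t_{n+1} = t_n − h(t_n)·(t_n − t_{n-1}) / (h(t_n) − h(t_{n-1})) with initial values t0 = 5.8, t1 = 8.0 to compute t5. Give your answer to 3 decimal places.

h(5.8) = -16.66000, h(8.0) = 13.70000
t2 = 8.00000 − 13.70000·(8.00000 − 5.80000) / (13.70000 − (-16.66000)) = 8.00000 − (30.14000)/(30.36000) = 7.00725
h(7.00725) = -1.19850
t3 = 7.00725 − (-1.19850)·(7.00725 − 8.00000) / (-1.19850 − 13.70000) = 7.00725 − (1.18981)/(-14.89850) = 7.08711
h(7.08711) = -0.07290
t4 = 7.08711 − (-0.07290)·(7.08711 − 7.00725) / (-0.07290 − (-1.19850)) = 7.08711 − (-0.00582)/(1.12559) = 7.09228
h(7.09228) = 0.00044
t5 = 7.09228 − 0.00044·(7.09228 − 7.08711) / (0.00044 − (-0.07290)) = 7.09228 − (0.00000)/(0.07334) = 7.09225

7.092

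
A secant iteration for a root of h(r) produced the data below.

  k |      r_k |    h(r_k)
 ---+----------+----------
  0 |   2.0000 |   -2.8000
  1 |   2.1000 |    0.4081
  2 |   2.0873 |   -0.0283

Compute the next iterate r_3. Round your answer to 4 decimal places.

r_3 = 2.0873 − (-0.0283)·(2.0873 − 2.1000) / (-0.0283 − 0.4081)
   = 2.0873 − (0.000359)/(-0.436400) = 2.088124

2.0881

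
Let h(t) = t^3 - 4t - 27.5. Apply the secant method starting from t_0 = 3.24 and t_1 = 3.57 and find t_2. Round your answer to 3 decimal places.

h(3.24) = -6.44778, h(3.57) = 3.71929
t_2 = 3.57000 − 3.71929·(3.57000 − 3.24000) / (3.71929 − (-6.44778)) = 3.57000 − (1.22737)/(10.16707) = 3.44928

3.449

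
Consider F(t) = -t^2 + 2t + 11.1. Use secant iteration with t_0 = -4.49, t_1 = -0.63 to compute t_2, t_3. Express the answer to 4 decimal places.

F(-4.49) = -18.040100, F(-0.63) = 9.443100
t_2 = -0.630000 − 9.443100·(-0.630000 − (-4.490000)) / (9.443100 − (-18.040100)) = -0.630000 − (36.450366)/(27.483200) = -1.956278
F(-1.956278) = 3.360420
t_3 = -1.956278 − 3.360420·(-1.956278 − (-0.630000)) / (3.360420 − 9.443100) = -1.956278 − (-4.456851)/(-6.082680) = -2.688990

-1.9563, -2.6890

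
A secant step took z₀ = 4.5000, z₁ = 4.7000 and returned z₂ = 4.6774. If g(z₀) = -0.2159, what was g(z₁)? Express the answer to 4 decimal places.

0.0275

The secant line through (4.5000, -0.2159) and (4.7000, g(z₁)) crosses zero at z₂ = 4.6774.
So (4.5000, -0.2159), (4.7000, g(z₁)), (4.6774, 0) are collinear:
g(z₁) = -0.2159 · (4.7000 − 4.6774) / (4.5000 − 4.6774) = -0.2159 · (0.022600)/(-0.177400) = 0.027505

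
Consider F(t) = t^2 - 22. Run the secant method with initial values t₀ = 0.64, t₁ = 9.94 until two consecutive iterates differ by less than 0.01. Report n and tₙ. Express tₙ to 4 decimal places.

n = 7, tₙ = 4.6904

F(0.64) = -21.590400, F(9.94) = 76.803600
t₂ = 9.940000 − 76.803600·(9.300000)/(98.394000) = 2.680681;  |Δ| = 7.259319
F(2.680681) = -14.813952
t₃ = 2.680681 − (-14.813952)·(-7.259319)/(-91.617552) = 3.854464;  |Δ| = 1.173784
F(3.854464) = -7.143104
t₄ = 3.854464 − (-7.143104)·(1.173784)/(7.670848) = 4.947494;  |Δ| = 1.093029
F(4.947494) = 2.477693
t₅ = 4.947494 − 2.477693·(1.093029)/(9.620796) = 4.666000;  |Δ| = 0.281493
F(4.666000) = -0.228442
t₆ = 4.666000 − (-0.228442)·(-0.281493)/(-2.706135) = 4.689763;  |Δ| = 0.023763
F(4.689763) = -0.006124
t₇ = 4.689763 − (-0.006124)·(0.023763)/(0.222318) = 4.690417;  |Δ| = 0.000655
|t₇ − t₆| = 0.000655 < 0.01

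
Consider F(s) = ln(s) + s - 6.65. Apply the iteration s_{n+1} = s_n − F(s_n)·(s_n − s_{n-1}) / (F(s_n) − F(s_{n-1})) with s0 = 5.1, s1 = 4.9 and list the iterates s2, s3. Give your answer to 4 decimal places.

5.0340, 5.0338

F(5.1) = 0.079241, F(4.9) = -0.160765
s2 = 4.900000 − (-0.160765)·(4.900000 − 5.100000) / (-0.160765 − 0.079241) = 4.900000 − (0.032153)/(-0.240005) = 5.033968
F(5.033968) = 0.000176
s3 = 5.033968 − 0.000176·(5.033968 − 4.900000) / (0.000176 − (-0.160765)) = 5.033968 − (0.000024)/(0.160941) = 5.033821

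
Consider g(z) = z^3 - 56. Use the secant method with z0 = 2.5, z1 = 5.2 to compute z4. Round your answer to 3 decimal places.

g(2.5) = -40.37500, g(5.2) = 84.60800
z2 = 5.20000 − 84.60800·(5.20000 − 2.50000) / (84.60800 − (-40.37500)) = 5.20000 − (228.44160)/(124.98300) = 3.37222
g(3.37222) = -17.65161
z3 = 3.37222 − (-17.65161)·(3.37222 − 5.20000) / (-17.65161 − 84.60800) = 3.37222 − (32.26328)/(-102.25961) = 3.68772
g(3.68772) = -5.84958
z4 = 3.68772 − (-5.84958)·(3.68772 − 3.37222) / (-5.84958 − (-17.65161)) = 3.68772 − (-1.84556)/(11.80203) = 3.84410

3.844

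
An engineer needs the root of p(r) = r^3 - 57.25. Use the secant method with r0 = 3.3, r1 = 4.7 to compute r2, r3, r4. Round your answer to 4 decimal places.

3.7395, 3.8319, 3.8548

p(3.3) = -21.313000, p(4.7) = 46.573000
r2 = 4.700000 − 46.573000·(4.700000 − 3.300000) / (46.573000 − (-21.313000)) = 4.700000 − (65.202200)/(67.886000) = 3.739534
p(3.739534) = -4.955931
r3 = 3.739534 − (-4.955931)·(3.739534 − 4.700000) / (-4.955931 − 46.573000) = 3.739534 − (4.760004)/(-51.528931) = 3.831909
p(3.831909) = -0.984049
r4 = 3.831909 − (-0.984049)·(3.831909 − 3.739534) / (-0.984049 − (-4.955931)) = 3.831909 − (-0.090902)/(3.971882) = 3.854796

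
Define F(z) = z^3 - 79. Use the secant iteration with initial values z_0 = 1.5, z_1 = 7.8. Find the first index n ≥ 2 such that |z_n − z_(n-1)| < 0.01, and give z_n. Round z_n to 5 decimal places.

n = 8, z_n = 4.29083

F(1.5) = -75.6250000, F(7.8) = 395.5520000
z_2 = 7.8000000 − 395.5520000·(6.3000000)/(471.1770000) = 2.5111646;  |Δ| = 5.2888354
F(2.5111646) = -63.1647276
z_3 = 2.5111646 − (-63.1647276)·(-5.2888354)/(-458.7167276) = 3.2394307;  |Δ| = 0.7282661
F(3.2394307) = -45.0057015
z_4 = 3.2394307 − (-45.0057015)·(0.7282661)/(18.1590261) = 5.0443803;  |Δ| = 1.8049496
F(5.0443803) = 49.3581560
z_5 = 5.0443803 − 49.3581560·(1.8049496)/(94.3638576) = 4.1002796;  |Δ| = 0.9441007
F(4.1002796) = -10.0648980
z_6 = 4.1002796 − (-10.0648980)·(-0.9441007)/(-59.4230541) = 4.2601886;  |Δ| = 0.1599089
F(4.2601886) = -1.6809583
z_7 = 4.2601886 − (-1.6809583)·(0.1599089)/(8.3839398) = 4.2922499;  |Δ| = 0.0320613
F(4.2922499) = 0.0778752
z_8 = 4.2922499 − 0.0778752·(0.0320613)/(1.7588335) = 4.2908303;  |Δ| = 0.0014196
|z_8 − z_7| = 0.0014196 < 0.01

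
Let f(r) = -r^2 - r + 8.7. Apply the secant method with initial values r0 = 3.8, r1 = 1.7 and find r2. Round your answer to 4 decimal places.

2.3323

f(3.8) = -9.540000, f(1.7) = 4.110000
r2 = 1.700000 − 4.110000·(1.700000 − 3.800000) / (4.110000 − (-9.540000)) = 1.700000 − (-8.631000)/(13.650000) = 2.332308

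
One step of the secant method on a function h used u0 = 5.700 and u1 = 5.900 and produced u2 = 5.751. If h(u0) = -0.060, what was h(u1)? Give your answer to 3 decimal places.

The secant line through (5.700, -0.060) and (5.900, h(u1)) crosses zero at u2 = 5.751.
So (5.700, -0.060), (5.900, h(u1)), (5.751, 0) are collinear:
h(u1) = -0.060 · (5.900 − 5.751) / (5.700 − 5.751) = -0.060 · (0.14900)/(-0.05100) = 0.17529

0.175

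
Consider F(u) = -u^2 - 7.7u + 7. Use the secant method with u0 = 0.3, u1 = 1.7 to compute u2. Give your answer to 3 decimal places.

0.774

F(0.3) = 4.60000, F(1.7) = -8.98000
u2 = 1.70000 − (-8.98000)·(1.70000 − 0.30000) / (-8.98000 − 4.60000) = 1.70000 − (-12.57200)/(-13.58000) = 0.77423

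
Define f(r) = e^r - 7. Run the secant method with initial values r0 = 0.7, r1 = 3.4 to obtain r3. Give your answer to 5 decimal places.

f(0.7) = -4.9862473, f(3.4) = 22.9641000
r2 = 3.4000000 − 22.9641000·(3.4000000 − 0.7000000) / (22.9641000 − (-4.9862473)) = 3.4000000 − (62.0030701)/(27.9503473) = 1.1816709
f(1.1816709) = -3.7401837
r3 = 1.1816709 − (-3.7401837)·(1.1816709 − 3.4000000) / (-3.7401837 − 22.9641000) = 1.1816709 − (8.2969584)/(-26.7042837) = 1.4923685

1.49237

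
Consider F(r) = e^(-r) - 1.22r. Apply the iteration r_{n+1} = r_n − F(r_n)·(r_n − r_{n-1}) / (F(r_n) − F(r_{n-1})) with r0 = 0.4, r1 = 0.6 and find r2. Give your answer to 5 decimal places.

0.49976

F(0.4) = 0.1823200, F(0.6) = -0.1831884
r2 = 0.6000000 − (-0.1831884)·(0.6000000 − 0.4000000) / (-0.1831884 − 0.1823200) = 0.6000000 − (-0.0366377)/(-0.3655084) = 0.4997624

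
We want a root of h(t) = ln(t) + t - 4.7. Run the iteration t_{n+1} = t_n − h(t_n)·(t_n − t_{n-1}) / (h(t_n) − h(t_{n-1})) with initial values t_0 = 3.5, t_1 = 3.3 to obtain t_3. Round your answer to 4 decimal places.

h(3.5) = 0.052763, h(3.3) = -0.206078
t_2 = 3.300000 − (-0.206078)·(3.300000 − 3.500000) / (-0.206078 − 0.052763) = 3.300000 − (0.041216)/(-0.258841) = 3.459231
h(3.459231) = 0.000278
t_3 = 3.459231 − 0.000278·(3.459231 − 3.300000) / (0.000278 − (-0.206078)) = 3.459231 − (0.000044)/(0.206355) = 3.459017

3.4590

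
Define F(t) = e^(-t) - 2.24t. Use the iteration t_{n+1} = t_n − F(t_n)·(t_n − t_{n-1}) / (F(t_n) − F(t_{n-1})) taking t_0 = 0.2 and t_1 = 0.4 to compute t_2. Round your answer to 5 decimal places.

0.32432

F(0.2) = 0.3707308, F(0.4) = -0.2256800
t_2 = 0.4000000 − (-0.2256800)·(0.4000000 − 0.2000000) / (-0.2256800 − 0.3707308) = 0.4000000 − (-0.0451360)/(-0.5964107) = 0.3243206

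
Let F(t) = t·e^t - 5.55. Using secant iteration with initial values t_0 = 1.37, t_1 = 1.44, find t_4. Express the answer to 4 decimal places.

1.3868

F(1.37) = -0.158570, F(1.44) = 0.527802
t_2 = 1.440000 − 0.527802·(1.440000 − 1.370000) / (0.527802 − (-0.158570)) = 1.440000 − (0.036946)/(0.686372) = 1.386172
F(1.386172) = -0.005992
t_3 = 1.386172 − (-0.005992)·(1.386172 − 1.440000) / (-0.005992 − 0.527802) = 1.386172 − (0.000323)/(-0.533794) = 1.386776
F(1.386776) = -0.000223
t_4 = 1.386776 − (-0.000223)·(1.386776 − 1.386172) / (-0.000223 − (-0.005992)) = 1.386776 − (0.000000)/(0.005769) = 1.386799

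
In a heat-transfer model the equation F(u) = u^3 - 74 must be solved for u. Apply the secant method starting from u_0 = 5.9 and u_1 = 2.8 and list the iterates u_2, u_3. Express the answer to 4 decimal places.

3.6796, 4.4428

F(5.9) = 131.379000, F(2.8) = -52.048000
u_2 = 2.800000 − (-52.048000)·(2.800000 − 5.900000) / (-52.048000 − 131.379000) = 2.800000 − (161.348800)/(-183.427000) = 3.679635
F(3.679635) = -24.178797
u_3 = 3.679635 − (-24.178797)·(3.679635 − 2.800000) / (-24.178797 − (-52.048000)) = 3.679635 − (-21.268515)/(27.869203) = 4.442790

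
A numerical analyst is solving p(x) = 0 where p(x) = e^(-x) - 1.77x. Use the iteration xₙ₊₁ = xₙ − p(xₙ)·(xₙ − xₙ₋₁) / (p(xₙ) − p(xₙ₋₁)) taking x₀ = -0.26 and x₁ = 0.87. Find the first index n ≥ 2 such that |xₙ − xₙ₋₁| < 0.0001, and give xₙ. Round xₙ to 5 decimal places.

n = 5, xₙ = 0.38459

p(-0.26) = 1.7571301, p(0.87) = -1.1209485
x₂ = 0.8700000 − (-1.1209485)·(1.1300000)/(-2.8780785) = 0.4298898;  |Δ| = 0.4401102
p(0.4298898) = -0.1103241
x₃ = 0.4298898 − (-0.1103241)·(-0.4401102)/(1.0106243) = 0.3818454;  |Δ| = 0.0480443
p(0.3818454) = 0.0067341
x₄ = 0.3818454 − 0.0067341·(-0.0480443)/(0.1170582) = 0.3846093;  |Δ| = 0.0027639
p(0.3846093) = -0.0000420
x₅ = 0.3846093 − (-0.0000420)·(0.0027639)/(-0.0067761) = 0.3845922;  |Δ| = 0.0000171
|x₅ − x₄| = 0.0000171 < 0.0001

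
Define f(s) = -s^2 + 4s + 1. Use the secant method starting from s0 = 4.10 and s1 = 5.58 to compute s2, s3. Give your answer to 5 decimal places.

f(4.10) = 0.5900000, f(5.58) = -7.8164000
s2 = 5.5800000 − (-7.8164000)·(5.5800000 − 4.1000000) / (-7.8164000 − 0.5900000) = 5.5800000 − (-11.5682720)/(-8.4064000) = 4.2038732
f(4.2038732) = 0.1429427
s3 = 4.2038732 − 0.1429427·(4.2038732 − 5.5800000) / (0.1429427 − (-7.8164000)) = 4.2038732 − (-0.1967073)/(7.9593427) = 4.2285873

4.20387, 4.22859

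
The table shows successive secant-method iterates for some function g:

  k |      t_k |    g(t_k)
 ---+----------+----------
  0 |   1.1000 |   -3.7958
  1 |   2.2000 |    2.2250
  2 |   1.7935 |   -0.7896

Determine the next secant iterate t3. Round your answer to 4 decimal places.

t3 = 1.7935 − (-0.7896)·(1.7935 − 2.2000) / (-0.7896 − 2.2250)
   = 1.7935 − (0.320972)/(-3.014600) = 1.899973

1.9000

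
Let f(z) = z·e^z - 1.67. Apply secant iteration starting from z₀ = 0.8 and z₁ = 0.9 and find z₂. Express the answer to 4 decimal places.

0.7745

f(0.8) = 0.110433, f(0.9) = 0.543643
z₂ = 0.900000 − 0.543643·(0.900000 − 0.800000) / (0.543643 − 0.110433) = 0.900000 − (0.054364)/(0.433210) = 0.774508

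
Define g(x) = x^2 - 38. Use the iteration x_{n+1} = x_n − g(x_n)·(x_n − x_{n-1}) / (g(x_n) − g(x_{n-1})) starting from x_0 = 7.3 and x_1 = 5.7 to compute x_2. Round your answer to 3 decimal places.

6.124

g(7.3) = 15.29000, g(5.7) = -5.51000
x_2 = 5.70000 − (-5.51000)·(5.70000 − 7.30000) / (-5.51000 − 15.29000) = 5.70000 − (8.81600)/(-20.80000) = 6.12385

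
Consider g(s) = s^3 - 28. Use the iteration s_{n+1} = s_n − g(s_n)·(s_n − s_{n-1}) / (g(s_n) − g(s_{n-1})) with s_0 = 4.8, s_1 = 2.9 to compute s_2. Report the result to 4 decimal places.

g(4.8) = 82.592000, g(2.9) = -3.611000
s_2 = 2.900000 − (-3.611000)·(2.900000 − 4.800000) / (-3.611000 − 82.592000) = 2.900000 − (6.860900)/(-86.203000) = 2.979590

2.9796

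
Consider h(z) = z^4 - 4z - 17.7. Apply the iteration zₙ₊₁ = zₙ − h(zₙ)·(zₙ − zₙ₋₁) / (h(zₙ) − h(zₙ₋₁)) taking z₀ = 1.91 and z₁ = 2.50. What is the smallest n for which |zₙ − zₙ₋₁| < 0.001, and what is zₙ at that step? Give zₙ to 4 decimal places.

n = 5, zₙ = 2.2753

h(1.91) = -12.031366, h(2.50) = 11.362500
z₂ = 2.500000 − 11.362500·(0.590000)/(23.393866) = 2.213435;  |Δ| = 0.286565
h(2.213435) = -2.550673
z₃ = 2.213435 − (-2.550673)·(-0.286565)/(-13.913173) = 2.265970;  |Δ| = 0.052535
h(2.265970) = -0.399559
z₄ = 2.265970 − (-0.399559)·(0.052535)/(2.151114) = 2.275728;  |Δ| = 0.009758
h(2.275728) = 0.018493
z₅ = 2.275728 − 0.018493·(0.009758)/(0.418052) = 2.275296;  |Δ| = 0.000432
|z₅ − z₄| = 0.000432 < 0.001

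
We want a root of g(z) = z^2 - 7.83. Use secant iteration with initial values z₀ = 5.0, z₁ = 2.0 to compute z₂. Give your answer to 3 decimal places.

g(5.0) = 17.17000, g(2.0) = -3.83000
z₂ = 2.00000 − (-3.83000)·(2.00000 − 5.00000) / (-3.83000 − 17.17000) = 2.00000 − (11.49000)/(-21.00000) = 2.54714

2.547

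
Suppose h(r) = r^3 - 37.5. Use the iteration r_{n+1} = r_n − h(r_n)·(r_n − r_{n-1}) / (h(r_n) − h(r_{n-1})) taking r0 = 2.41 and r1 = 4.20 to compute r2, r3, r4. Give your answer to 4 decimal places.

h(2.41) = -23.502479, h(4.20) = 36.588000
r2 = 4.200000 − 36.588000·(4.200000 − 2.410000) / (36.588000 − (-23.502479)) = 4.200000 − (65.492520)/(60.090479) = 3.110102
h(3.110102) = -7.416822
r3 = 3.110102 − (-7.416822)·(3.110102 − 4.200000) / (-7.416822 − 36.588000) = 3.110102 − (8.083583)/(-44.004822) = 3.293799
h(3.293799) = -1.765199
r4 = 3.293799 − (-1.765199)·(3.293799 − 3.110102) / (-1.765199 − (-7.416822)) = 3.293799 − (-0.324263)/(5.651623) = 3.351174

3.1101, 3.2938, 3.3512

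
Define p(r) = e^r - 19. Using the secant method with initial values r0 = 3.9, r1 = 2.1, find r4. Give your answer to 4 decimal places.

p(3.9) = 30.402449, p(2.1) = -10.833830
r2 = 2.100000 − (-10.833830)·(2.100000 − 3.900000) / (-10.833830 − 30.402449) = 2.100000 − (19.500894)/(-41.236279) = 2.572906
p(2.572906) = -5.896148
r3 = 2.572906 − (-5.896148)·(2.572906 − 2.100000) / (-5.896148 − (-10.833830)) = 2.572906 − (-2.788325)/(4.937682) = 3.137609
p(3.137609) = 4.048702
r4 = 3.137609 − 4.048702·(3.137609 − 2.572906) / (4.048702 − (-5.896148)) = 3.137609 − (2.286315)/(9.944850) = 2.907710

2.9077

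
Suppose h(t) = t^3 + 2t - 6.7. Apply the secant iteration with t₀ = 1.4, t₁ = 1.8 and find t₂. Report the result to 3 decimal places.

1.519

h(1.4) = -1.15600, h(1.8) = 2.73200
t₂ = 1.80000 − 2.73200·(1.80000 − 1.40000) / (2.73200 − (-1.15600)) = 1.80000 − (1.09280)/(3.88800) = 1.51893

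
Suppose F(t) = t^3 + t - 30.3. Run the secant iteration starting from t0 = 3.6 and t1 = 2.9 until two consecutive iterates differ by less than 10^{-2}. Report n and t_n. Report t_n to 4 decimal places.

n = 4, t_n = 3.0107

F(3.6) = 19.956000, F(2.9) = -3.011000
t2 = 2.900000 − (-3.011000)·(-0.700000)/(-22.967000) = 2.991771;  |Δ| = 0.091771
F(2.991771) = -0.529809
t3 = 2.991771 − (-0.529809)·(0.091771)/(2.481191) = 3.011367;  |Δ| = 0.019596
F(3.011367) = 0.019429
t4 = 3.011367 − 0.019429·(0.019596)/(0.549238) = 3.010673;  |Δ| = 0.000693
|t4 − t3| = 0.000693 < 10^{-2}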